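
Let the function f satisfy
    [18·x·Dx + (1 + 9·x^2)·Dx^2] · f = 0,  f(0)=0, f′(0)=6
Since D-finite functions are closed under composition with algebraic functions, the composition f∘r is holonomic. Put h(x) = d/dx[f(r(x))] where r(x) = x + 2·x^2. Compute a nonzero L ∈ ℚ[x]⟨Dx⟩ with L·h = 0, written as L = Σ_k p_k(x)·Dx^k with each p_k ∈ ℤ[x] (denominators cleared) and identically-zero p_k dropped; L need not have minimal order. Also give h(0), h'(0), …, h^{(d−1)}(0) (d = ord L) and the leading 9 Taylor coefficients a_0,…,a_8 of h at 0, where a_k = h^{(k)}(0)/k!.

L = (-4 + 18·x + 144·x^2 + 432·x^3 + 432·x^4) + (1 + 4·x + 9·x^2 + 72·x^3 + 180·x^4 + 144·x^5)·Dx  (order 1).
h: a_k = 6, 24, -54, -432, -594, 4968, 22842, -7776, -363042, …
ICs: h(0) = 6.

f: a_k = 0, 6, 0, -18, 0, 486/5, 0, -4374/7, 0, …
L₀ from L_f via x↦r, Dx↦r'^{-1}Dx.
Derive L from L₀ (diff closure).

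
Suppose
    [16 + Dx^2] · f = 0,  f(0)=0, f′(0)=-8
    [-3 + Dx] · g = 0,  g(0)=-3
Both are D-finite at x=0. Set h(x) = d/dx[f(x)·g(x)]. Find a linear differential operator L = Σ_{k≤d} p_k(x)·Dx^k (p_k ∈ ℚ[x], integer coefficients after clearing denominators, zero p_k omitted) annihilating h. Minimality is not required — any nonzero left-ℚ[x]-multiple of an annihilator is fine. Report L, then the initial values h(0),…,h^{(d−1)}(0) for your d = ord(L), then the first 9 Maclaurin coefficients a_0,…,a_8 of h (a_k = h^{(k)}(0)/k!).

L = 25 - 6·Dx + Dx^2  (order 2).
h: a_k = 24, 144, 132, -336, -779, -2574/5, 4031/30, 2108/5, 430441/1680, …
ICs: h(0) = 24, h′(0) = 144.

f: a_k = 0, -8, 0, 64/3, 0, -256/15, 0, 2048/315, 0, …
g: a_k = -3, -9, -27/2, -27/2, -81/8, -243/40, -243/80, -729/560, -2187/4480, …
Product ⇒ symmetric product L₀, ord ≤ 2.
h₀' ⇒ L via d/dx closure of L₀.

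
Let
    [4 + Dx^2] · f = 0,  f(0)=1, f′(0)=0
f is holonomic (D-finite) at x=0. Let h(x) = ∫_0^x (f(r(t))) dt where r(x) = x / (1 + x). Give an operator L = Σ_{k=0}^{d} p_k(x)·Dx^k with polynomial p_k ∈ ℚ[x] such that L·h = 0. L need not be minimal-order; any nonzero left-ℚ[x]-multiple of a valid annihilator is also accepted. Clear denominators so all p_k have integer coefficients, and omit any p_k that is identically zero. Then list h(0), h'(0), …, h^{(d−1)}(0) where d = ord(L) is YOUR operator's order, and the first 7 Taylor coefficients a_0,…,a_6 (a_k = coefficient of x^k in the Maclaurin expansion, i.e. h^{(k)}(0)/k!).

L = 4·Dx + (2 + 6·x + 6·x^2 + 2·x^3)·Dx^2 + (1 + 4·x + 6·x^2 + 4·x^3 + x^4)·Dx^3  (order 3).
h: a_k = 0, 1, 0, -2/3, 1, -16/15, 8/9, …
ICs: h(0) = 0, h′(0) = 1, h′′(0) = 0.

f: a_k = 1, 0, -2, 0, 2/3, 0, -4/45, …
h₀=f(r): pull back L_f along r ⇒ L₀.
∫: right-multiply L₀ by Dx.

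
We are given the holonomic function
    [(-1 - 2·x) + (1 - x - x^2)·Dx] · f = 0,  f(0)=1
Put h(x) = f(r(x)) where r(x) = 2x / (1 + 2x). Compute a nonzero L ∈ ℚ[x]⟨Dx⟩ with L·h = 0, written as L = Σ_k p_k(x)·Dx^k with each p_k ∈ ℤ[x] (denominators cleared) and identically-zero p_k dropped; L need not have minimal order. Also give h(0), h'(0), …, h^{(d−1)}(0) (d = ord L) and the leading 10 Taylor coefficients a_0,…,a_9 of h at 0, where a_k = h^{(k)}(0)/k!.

L = (2 + 12·x) + (-1 - 4·x + 8·x^3)·Dx  (order 1).
h: a_k = 1, 2, 4, 0, 16, -32, 128, -384, 1280, -4096, …
ICs: h(0) = 1.

f: a_k = 1, 1, 2, 3, 5, 8, 13, 21, 34, 55, …
h₀=f(r): pull back L_f along r ⇒ L₀.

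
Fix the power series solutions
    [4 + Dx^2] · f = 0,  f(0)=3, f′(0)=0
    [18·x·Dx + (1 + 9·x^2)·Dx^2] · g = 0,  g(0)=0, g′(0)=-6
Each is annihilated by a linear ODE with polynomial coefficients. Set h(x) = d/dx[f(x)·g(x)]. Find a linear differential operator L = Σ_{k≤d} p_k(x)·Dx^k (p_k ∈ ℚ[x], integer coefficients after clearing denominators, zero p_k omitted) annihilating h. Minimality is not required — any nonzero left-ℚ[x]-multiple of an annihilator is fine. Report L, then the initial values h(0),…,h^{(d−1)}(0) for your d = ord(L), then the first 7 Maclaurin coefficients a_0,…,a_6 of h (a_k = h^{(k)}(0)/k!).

f: a_k = 3, 0, -6, 0, 2, 0, -4/15, …
g: a_k = 0, -6, 0, 18, 0, -486/5, 0, …
Product ⇒ symmetric product L₀, ord ≤ 4.
Differentiate: ansatz ord ≤ ord L₀ ⇒ L.
L = (52480 + 1115424·x^2 + 18751824·x^4 + 15209856·x^6 + 3464208·x^8 - 11337408·x^10 + 34012224·x^12) + (31032·x + 1320624·x^3 + 10701720·x^5 + 13646880·x^7 + 18895680·x^9 + 34012224·x^11)·Dx + (13640 + 300780·x^2 + 4978584·x^4 + 5269212·x^6 + 3621672·x^8 + 2834352·x^10 + 17006112·x^12)·Dx^2 + (7758·x + 330156·x^3 + 2675430·x^5 + 3411720·x^7 + 4723920·x^9 + 8503056·x^11)·Dx^3 + (130 + 5481·x^2 + 72657·x^4 + 366687·x^6 + 688905·x^8 + 1417176·x^10 + 2125764·x^12)·Dx^4  (order 4).
h: a_k = -18, 0, 270, 0, -2058, 0, 87338/5, …
ICs: h(0) = -18, h′(0) = 0, h′′(0) = 540, h′′′(0) = 0.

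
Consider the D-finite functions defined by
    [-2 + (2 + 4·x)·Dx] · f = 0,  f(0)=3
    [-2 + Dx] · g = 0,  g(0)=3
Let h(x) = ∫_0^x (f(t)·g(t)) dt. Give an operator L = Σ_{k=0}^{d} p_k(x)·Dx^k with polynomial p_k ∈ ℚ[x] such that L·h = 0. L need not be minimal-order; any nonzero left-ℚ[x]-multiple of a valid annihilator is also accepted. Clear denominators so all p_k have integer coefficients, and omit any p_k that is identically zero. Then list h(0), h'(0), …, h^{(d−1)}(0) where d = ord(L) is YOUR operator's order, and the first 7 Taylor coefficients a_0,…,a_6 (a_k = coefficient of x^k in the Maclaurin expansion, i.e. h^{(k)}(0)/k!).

L = (-3 - 4·x)·Dx + (1 + 2·x)·Dx^2  (order 2).
h: a_k = 0, 9, 27/2, 21/2, 51/8, 99/40, 107/80, …
ICs: h(0) = 0, h′(0) = 9.

f: a_k = 3, 3, -3/2, 3/2, -15/8, 21/8, -63/16, …
g: a_k = 3, 6, 6, 4, 2, 4/5, 4/15, …
Product ⇒ symmetric product L₀, ord ≤ 1.
h=∫₀ˣh₀: take L = L₀·Dx.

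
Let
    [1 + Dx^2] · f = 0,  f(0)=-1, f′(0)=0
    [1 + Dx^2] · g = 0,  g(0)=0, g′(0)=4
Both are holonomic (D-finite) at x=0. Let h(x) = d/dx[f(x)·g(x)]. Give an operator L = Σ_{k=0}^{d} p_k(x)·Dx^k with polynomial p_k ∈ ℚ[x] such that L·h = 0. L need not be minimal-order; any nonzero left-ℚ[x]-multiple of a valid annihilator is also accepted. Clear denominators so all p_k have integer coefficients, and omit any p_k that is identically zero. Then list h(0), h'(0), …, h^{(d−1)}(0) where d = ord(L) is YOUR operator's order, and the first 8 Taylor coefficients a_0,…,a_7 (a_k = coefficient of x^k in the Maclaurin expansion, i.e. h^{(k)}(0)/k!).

f: a_k = -1, 0, 1/2, 0, -1/24, 0, 1/720, 0, …
g: a_k = 0, 4, 0, -2/3, 0, 1/30, 0, -1/1260, …
f·g: L₀ = L_f ⊗_s L_g, ord ≤ 2·2.
h=h₀': d/dx-closure on L₀ ⇒ L.
L = 4 + Dx^2  (order 2).
h: a_k = -4, 0, 8, 0, -8/3, 0, 16/45, 0, …
ICs: h(0) = -4, h′(0) = 0.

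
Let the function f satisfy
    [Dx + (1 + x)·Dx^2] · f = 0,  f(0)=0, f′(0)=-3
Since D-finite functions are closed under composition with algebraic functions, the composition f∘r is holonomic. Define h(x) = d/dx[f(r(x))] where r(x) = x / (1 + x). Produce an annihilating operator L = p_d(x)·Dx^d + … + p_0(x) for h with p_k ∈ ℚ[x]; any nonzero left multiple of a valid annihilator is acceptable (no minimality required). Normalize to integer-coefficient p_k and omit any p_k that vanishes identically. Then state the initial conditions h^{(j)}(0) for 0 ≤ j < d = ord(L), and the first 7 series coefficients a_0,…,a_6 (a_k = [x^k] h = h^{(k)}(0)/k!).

f: a_k = 0, -3, 3/2, -1, 3/4, -3/5, 1/2, …
L₀ from L_f via x↦r, Dx↦r'^{-1}Dx.
Derive L from L₀ (diff closure).
L = (3 + 4·x) + (1 + 3·x + 2·x^2)·Dx  (order 1).
h: a_k = -3, 9, -21, 45, -93, 189, -381, …
ICs: h(0) = -3.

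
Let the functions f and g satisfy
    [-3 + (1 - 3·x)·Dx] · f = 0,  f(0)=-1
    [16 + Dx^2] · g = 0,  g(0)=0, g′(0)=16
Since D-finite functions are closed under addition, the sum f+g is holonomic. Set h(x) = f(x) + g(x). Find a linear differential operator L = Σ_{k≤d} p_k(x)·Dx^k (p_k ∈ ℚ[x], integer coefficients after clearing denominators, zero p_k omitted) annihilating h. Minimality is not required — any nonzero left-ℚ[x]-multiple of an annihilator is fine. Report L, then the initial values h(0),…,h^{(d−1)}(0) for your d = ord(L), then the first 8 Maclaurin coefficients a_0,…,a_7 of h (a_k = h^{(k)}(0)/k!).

L = (1680 - 2304·x + 3456·x^2) + (-272 + 1584·x - 3456·x^2 + 3456·x^3)·Dx + (105 - 144·x + 216·x^2)·Dx^2 + (-17 + 99·x - 216·x^2 + 216·x^3)·Dx^3  (order 3).
h: a_k = -1, 13, -9, -209/3, -81, -3133/15, -729, -693001/315, …
ICs: h(0) = -1, h′(0) = 13, h′′(0) = -18.

f: a_k = -1, -3, -9, -27, -81, -243, -729, -2187, …
g: a_k = 0, 16, 0, -128/3, 0, 512/15, 0, -4096/315, …
f+g: L₀ = lclm(L_f,L_g), ord ≤ 1+2.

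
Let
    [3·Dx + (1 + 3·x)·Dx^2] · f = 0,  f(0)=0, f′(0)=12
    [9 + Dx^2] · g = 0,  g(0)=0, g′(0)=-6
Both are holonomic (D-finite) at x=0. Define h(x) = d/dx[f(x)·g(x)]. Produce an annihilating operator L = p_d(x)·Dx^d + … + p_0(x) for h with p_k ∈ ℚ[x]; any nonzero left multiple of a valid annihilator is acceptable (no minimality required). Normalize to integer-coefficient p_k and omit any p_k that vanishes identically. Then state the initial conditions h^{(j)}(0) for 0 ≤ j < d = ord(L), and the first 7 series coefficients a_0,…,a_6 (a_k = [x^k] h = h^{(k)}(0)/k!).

f: a_k = 0, 12, -18, 36, -81, 972/5, -486, …
g: a_k = 0, -6, 0, 9, 0, -81/20, 0, …
h₀=f·g: eliminate ⇒ L₀, order ≤ 2·2.
h=h₀': d/dx-closure on L₀ ⇒ L.
L = (-675 - 3564·x - 10206·x^2 + 8748·x^3 + 94041·x^4 + 157464·x^5 + 78732·x^6) + (-216 - 864·x + 1620·x^2 + 14580·x^3 + 29160·x^4 + 17496·x^5)·Dx + (-84 - 396·x - 378·x^2 + 5832·x^3 + 23814·x^4 + 34992·x^5 + 17496·x^6)·Dx^2 + (-24 - 96·x + 180·x^2 + 1620·x^3 + 3240·x^4 + 1944·x^5)·Dx^3 + (-1 + 84·x^2 + 540·x^3 + 1485·x^4 + 1944·x^5 + 972·x^6)·Dx^4  (order 4).
h: a_k = 0, -144, 324, -432, 1620, -5346, 158193/10, …
ICs: h(0) = 0, h′(0) = -144, h′′(0) = 648, h′′′(0) = -2592.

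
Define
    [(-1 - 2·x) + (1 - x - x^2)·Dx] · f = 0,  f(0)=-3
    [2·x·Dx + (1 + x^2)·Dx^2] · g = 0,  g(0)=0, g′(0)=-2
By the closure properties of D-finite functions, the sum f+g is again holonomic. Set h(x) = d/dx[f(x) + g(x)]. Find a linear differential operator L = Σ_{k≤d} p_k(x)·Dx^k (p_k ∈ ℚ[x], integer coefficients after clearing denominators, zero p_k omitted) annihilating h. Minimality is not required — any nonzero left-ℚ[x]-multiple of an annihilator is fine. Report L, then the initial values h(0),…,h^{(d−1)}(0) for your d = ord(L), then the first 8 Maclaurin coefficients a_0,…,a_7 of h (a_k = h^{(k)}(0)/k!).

L = (-4 + 16·x + 64·x^2 + 72·x^3 + 66·x^4 + 6·x^6) + (10 + 24·x + 28·x^2 + 60·x^3 + 65·x^4 + 50·x^5 + 3·x^6 + 6·x^7)·Dx + (-2 - 2·x - 2·x^2 + 8·x^3 + 5·x^4 + 11·x^5 + 6·x^6 + x^7 + x^8)·Dx^2  (order 2).
h: a_k = -5, -12, -25, -60, -122, -234, -439, -816, …
ICs: h(0) = -5, h′(0) = -12.

f: a_k = -3, -3, -6, -9, -15, -24, -39, -63, …
g: a_k = 0, -2, 0, 2/3, 0, -2/5, 0, 2/7, …
Weyl lclm of L_f,L_g ⇒ L₀ (ord ≤ 3).
h₀' ⇒ L via d/dx closure of L₀.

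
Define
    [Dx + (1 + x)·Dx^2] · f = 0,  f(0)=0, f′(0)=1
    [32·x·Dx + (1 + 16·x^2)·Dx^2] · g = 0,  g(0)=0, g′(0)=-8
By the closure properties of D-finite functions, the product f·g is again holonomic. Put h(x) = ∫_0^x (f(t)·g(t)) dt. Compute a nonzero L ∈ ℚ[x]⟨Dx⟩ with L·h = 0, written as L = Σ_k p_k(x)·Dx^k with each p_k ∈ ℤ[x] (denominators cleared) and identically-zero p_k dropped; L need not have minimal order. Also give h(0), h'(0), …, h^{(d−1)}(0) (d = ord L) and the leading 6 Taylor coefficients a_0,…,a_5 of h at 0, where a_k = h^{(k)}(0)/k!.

f: a_k = 0, 1, -1/2, 1/3, -1/4, 1/5, …
g: a_k = 0, -8, 0, 128/3, 0, -2048/5, …
Sym-product of L_f,L_g gives L₀ (≤ ord 4).
h=∫h₀ ⇒ L = L₀·Dx.
L = (4224 + 8384·x + 204800·x^2 + 531456·x^3 + 491520·x^4 + 212992·x^5 + 262144·x^7)·Dx^2 + (4098 + 28864·x + 258368·x^2 + 1045504·x^3 + 1798144·x^4 + 1523712·x^5 + 573440·x^6 + 786432·x^7 + 917504·x^8)·Dx^3 + (132 + 8644·x + 37632·x^2 + 196032·x^3 + 614400·x^4 + 955392·x^5 + 786432·x^6 + 540672·x^7 + 786432·x^8 + 524288·x^9)·Dx^4 + (65 + 258·x + 2497·x^2 + 8576·x^3 + 30336·x^4 + 76800·x^5 + 118272·x^6 + 98304·x^7 + 98304·x^8 + 131072·x^9 + 65536·x^10)·Dx^5  (order 5).
h: a_k = 0, 0, 0, -8/3, 1, 8, …
ICs: h(0) = 0, h′(0) = 0, h′′(0) = 0, h′′′(0) = -16, h′′′′(0) = 24.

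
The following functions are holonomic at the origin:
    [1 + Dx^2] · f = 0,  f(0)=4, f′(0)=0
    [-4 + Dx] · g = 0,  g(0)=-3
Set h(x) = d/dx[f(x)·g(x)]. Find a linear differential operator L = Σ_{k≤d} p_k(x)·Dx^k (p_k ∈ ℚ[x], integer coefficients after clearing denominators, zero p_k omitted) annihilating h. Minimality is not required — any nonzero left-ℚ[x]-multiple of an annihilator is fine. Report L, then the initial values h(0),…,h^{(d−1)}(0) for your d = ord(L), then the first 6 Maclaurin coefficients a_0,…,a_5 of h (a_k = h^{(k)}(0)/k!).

f: a_k = 4, 0, -2, 0, 1/6, 0, …
g: a_k = -3, -12, -24, -32, -32, -128/5, …
Product ⇒ symmetric product L₀, ord ≤ 2.
Differentiate: ansatz ord ≤ ord L₀ ⇒ L.
L = 17 - 8·Dx + Dx^2  (order 2).
h: a_k = -48, -180, -312, -322, -202, -99/2, …
ICs: h(0) = -48, h′(0) = -180.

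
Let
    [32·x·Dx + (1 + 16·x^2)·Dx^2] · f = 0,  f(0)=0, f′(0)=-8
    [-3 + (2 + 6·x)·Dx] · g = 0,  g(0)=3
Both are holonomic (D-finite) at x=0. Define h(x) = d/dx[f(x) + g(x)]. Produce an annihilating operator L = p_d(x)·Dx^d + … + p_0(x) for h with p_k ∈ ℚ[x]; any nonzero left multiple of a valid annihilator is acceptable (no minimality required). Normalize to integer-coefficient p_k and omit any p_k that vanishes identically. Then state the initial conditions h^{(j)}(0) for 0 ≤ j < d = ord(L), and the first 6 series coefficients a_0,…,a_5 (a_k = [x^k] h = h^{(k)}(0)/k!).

f: a_k = 0, -8, 0, 128/3, 0, -2048/5, …
g: a_k = 3, 9/2, -27/8, 81/16, -1215/128, 5103/256, …
Weyl lclm of L_f,L_g ⇒ L₀ (ord ≤ 3).
Derive L from L₀ (diff closure).
L = (-192 - 1440·x + 9216·x^2 + 13824·x^3) + (-155 - 768·x + 4128·x^2 + 36864·x^3 + 48384·x^4)·Dx + (-6 + 110·x + 576·x^2 + 2624·x^3 + 10752·x^4 + 13824·x^5)·Dx^2  (order 2).
h: a_k = -7/2, -27/4, 2291/16, -1215/32, -498773/256, -137781/512, …
ICs: h(0) = -7/2, h′(0) = -27/4.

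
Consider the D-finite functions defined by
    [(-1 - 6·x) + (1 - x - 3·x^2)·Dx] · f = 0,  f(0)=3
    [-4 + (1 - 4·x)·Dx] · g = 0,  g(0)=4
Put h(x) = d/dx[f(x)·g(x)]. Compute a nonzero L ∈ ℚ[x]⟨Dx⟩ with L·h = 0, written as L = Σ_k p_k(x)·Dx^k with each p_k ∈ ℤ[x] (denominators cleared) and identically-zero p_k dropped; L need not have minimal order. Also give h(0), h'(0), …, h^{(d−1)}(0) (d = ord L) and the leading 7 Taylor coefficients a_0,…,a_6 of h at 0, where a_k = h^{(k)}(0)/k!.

f: a_k = 3, 3, 12, 21, 57, 120, 291, …
g: a_k = 4, 16, 64, 256, 1024, 4096, 16384, …
h₀=f·g: eliminate ⇒ L₀, order ≤ 1·1.
Derive L from L₀ (diff closure).
L = (48 - 102·x - 354·x^2 + 192·x^3 + 1728·x^4) + (-5 + 27·x + 21·x^2 - 238·x^3 + 60·x^4 + 432·x^5)·Dx  (order 1).
h: a_k = 60, 576, 3708, 20688, 105840, 515016, 2421636, …
ICs: h(0) = 60.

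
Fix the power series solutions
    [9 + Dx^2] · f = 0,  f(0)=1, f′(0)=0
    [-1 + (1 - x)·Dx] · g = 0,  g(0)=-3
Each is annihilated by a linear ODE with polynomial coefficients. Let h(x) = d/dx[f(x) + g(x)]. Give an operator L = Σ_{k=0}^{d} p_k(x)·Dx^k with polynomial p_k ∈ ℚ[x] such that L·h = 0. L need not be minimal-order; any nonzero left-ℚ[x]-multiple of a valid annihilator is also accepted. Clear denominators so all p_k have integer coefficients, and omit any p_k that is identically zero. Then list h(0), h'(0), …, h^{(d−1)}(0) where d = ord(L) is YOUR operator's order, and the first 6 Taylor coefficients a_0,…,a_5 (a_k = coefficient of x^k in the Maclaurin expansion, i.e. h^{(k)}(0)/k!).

f: a_k = 1, 0, -9/2, 0, 27/8, 0, …
g: a_k = -3, -3, -3, -3, -3, -3, …
Sum ⇒ L₀ = lclm(L_f,L_g) in ℚ(x)⟨Dx⟩.
h₀' ⇒ L via d/dx closure of L₀.
L = (126 - 108·x + 54·x^2) + (-45 + 99·x - 81·x^2 + 27·x^3)·Dx + (14 - 12·x + 6·x^2)·Dx^2 + (-5 + 11·x - 9·x^2 + 3·x^3)·Dx^3  (order 3).
h: a_k = -3, -15, -9, 3/2, -15, -963/40, …
ICs: h(0) = -3, h′(0) = -15, h′′(0) = -18.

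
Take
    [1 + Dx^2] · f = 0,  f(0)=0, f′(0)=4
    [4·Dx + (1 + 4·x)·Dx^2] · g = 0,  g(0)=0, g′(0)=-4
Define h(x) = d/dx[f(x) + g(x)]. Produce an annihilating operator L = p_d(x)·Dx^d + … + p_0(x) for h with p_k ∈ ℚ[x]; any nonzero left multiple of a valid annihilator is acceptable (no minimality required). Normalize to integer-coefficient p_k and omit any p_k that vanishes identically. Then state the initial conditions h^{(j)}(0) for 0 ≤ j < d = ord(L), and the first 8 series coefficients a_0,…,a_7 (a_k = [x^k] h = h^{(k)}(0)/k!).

L = (388 + 32·x + 64·x^2) + (33 + 140·x + 48·x^2 + 64·x^3)·Dx + (388 + 32·x + 64·x^2)·Dx^2 + (33 + 140·x + 48·x^2 + 64·x^3)·Dx^3  (order 3).
h: a_k = 0, 16, -66, 256, -6143/6, 4096, -2949121/180, 65536, …
ICs: h(0) = 0, h′(0) = 16, h′′(0) = -132.

f: a_k = 0, 4, 0, -2/3, 0, 1/30, 0, -1/1260, …
g: a_k = 0, -4, 8, -64/3, 64, -1024/5, 2048/3, -16384/7, …
Sum ⇒ L₀ = lclm(L_f,L_g) in ℚ(x)⟨Dx⟩.
h=h₀': d/dx-closure on L₀ ⇒ L.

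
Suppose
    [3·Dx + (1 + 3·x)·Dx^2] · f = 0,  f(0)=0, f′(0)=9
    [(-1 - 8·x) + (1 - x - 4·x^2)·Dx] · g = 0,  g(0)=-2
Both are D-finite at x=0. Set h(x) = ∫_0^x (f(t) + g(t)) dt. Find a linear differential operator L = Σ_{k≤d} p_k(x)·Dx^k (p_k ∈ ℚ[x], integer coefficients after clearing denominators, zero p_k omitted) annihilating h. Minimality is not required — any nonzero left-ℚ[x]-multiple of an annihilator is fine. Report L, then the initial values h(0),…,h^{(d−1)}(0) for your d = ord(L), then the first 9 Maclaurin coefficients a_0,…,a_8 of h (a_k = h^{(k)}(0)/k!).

f: a_k = 0, 9, -27/2, 27, -243/4, 729/5, -729/2, 6561/7, -19683/8, …
g: a_k = -2, -2, -10, -18, -58, -130, -362, -882, -2330, …
L₀ := lclm(L_f,L_g); ord L₀ ≤ 2+1.
h=∫h₀ ⇒ L = L₀·Dx.
L = (-342 - 2178·x - 6624·x^2 - 6336·x^3 - 6912·x^4)·Dx^2 + (-36 - 696·x - 4356·x^2 - 10176·x^3 - 12960·x^4 - 11520·x^5)·Dx^3 + (13 + 101·x + 191·x^2 - 225·x^3 - 1440·x^4 - 2928·x^5 - 2304·x^6)·Dx^4  (order 4).
h: a_k = 0, -2, 7/2, -47/6, 9/4, -95/4, 79/30, -1453/14, 387/56, …
ICs: h(0) = 0, h′(0) = -2, h′′(0) = 7, h′′′(0) = -47.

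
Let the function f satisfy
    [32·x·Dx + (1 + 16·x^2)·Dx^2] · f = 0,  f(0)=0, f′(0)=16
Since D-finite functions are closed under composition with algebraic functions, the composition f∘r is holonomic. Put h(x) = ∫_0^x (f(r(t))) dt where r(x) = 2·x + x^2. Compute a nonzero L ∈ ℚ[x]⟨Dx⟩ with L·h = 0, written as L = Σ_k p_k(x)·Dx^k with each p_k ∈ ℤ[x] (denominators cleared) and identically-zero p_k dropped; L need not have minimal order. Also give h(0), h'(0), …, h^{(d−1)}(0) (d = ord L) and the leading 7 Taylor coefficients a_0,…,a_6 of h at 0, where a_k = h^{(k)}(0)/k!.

f: a_k = 0, 16, 0, -256/3, 0, 4096/5, 0, …
Change of var in L_f (x↦r) gives L₀.
∫: right-multiply L₀ by Dx.
L = (-1 + 128·x + 256·x^2 + 192·x^3 + 48·x^4)·Dx^2 + (1 + x + 64·x^2 + 128·x^3 + 80·x^4 + 16·x^5)·Dx^3  (order 3).
h: a_k = 0, 0, 16, 16/3, -512/3, -1024/5, 64256/15, …
ICs: h(0) = 0, h′(0) = 0, h′′(0) = 32.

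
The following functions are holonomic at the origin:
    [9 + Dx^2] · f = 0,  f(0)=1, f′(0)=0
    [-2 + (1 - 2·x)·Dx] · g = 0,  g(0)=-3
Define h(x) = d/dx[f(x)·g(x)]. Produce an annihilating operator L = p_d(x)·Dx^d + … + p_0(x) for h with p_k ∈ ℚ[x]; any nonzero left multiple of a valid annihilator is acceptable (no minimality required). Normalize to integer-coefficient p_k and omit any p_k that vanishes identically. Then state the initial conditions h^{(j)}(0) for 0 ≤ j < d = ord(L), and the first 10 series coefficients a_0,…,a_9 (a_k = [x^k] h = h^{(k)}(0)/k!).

L = (1 - 36·x + 36·x^2) + (-4 + 8·x)·Dx + (1 - 4·x + 4·x^2)·Dx^2  (order 2).
h: a_k = -6, 3, 9, -33/2, -165/4, -3231/40, -7539/40, -48687/112, -438183/448, -9735213/4480, …
ICs: h(0) = -6, h′(0) = 3.

f: a_k = 1, 0, -9/2, 0, 27/8, 0, -81/80, 0, 729/4480, 0, …
g: a_k = -3, -6, -12, -24, -48, -96, -192, -384, -768, -1536, …
h₀=f·g: eliminate ⇒ L₀, order ≤ 2·1.
h₀' ⇒ L via d/dx closure of L₀.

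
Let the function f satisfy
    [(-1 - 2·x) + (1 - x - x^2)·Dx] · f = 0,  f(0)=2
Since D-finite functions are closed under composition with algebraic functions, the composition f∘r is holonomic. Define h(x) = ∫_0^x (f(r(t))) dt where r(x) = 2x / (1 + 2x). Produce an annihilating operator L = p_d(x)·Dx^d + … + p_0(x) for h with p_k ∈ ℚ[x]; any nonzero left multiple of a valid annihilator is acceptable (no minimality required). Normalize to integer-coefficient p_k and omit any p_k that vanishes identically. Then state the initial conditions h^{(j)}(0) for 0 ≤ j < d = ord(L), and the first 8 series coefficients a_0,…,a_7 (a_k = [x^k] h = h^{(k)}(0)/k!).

f: a_k = 2, 2, 4, 6, 10, 16, 26, 42, …
h₀=f(r): pull back L_f along r ⇒ L₀.
h=∫₀ˣh₀: take L = L₀·Dx.
L = (2 + 12·x)·Dx + (-1 - 4·x + 8·x^3)·Dx^2  (order 2).
h: a_k = 0, 2, 2, 8/3, 0, 32/5, -32/3, 256/7, …
ICs: h(0) = 0, h′(0) = 2.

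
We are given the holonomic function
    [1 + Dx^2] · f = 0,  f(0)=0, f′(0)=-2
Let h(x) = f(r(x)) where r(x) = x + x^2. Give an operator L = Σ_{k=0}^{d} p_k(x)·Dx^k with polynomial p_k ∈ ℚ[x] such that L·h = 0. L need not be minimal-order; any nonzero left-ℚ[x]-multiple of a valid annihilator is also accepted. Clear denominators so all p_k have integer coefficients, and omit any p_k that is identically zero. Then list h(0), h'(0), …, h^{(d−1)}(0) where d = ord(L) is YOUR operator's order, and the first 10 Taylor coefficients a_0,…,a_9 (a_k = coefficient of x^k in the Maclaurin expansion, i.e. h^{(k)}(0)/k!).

L = (1 + 6·x + 12·x^2 + 8·x^3) - 2·Dx + (1 + 2·x)·Dx^2  (order 2).
h: a_k = 0, -2, -2, 1/3, 1, 59/60, 1/4, -419/2520, -59/360, -13609/181440, …
ICs: h(0) = 0, h′(0) = -2.

f: a_k = 0, -2, 0, 1/3, 0, -1/60, 0, 1/2520, 0, -1/181440, …
Substitute x→r, Dx→(1/r')Dx; clear ⇒ L₀.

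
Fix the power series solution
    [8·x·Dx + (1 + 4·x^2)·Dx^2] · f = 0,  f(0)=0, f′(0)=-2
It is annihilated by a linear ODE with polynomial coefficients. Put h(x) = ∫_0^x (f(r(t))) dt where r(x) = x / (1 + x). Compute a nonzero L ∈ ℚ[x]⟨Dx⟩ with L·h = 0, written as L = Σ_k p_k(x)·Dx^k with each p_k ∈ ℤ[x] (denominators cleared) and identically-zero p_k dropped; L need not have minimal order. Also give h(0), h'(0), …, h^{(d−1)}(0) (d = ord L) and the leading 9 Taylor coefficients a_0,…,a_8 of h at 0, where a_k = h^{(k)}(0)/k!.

L = (2 + 10·x)·Dx^2 + (1 + 2·x + 5·x^2)·Dx^3  (order 3).
h: a_k = 0, 0, -1, 2/3, 1/6, -6/5, 19/15, 22/21, -139/28, …
ICs: h(0) = 0, h′(0) = 0, h′′(0) = -2.

f: a_k = 0, -2, 0, 8/3, 0, -32/5, 0, 128/7, 0, …
h₀=f(r): pull back L_f along r ⇒ L₀.
Integrate: L := L₀·Dx.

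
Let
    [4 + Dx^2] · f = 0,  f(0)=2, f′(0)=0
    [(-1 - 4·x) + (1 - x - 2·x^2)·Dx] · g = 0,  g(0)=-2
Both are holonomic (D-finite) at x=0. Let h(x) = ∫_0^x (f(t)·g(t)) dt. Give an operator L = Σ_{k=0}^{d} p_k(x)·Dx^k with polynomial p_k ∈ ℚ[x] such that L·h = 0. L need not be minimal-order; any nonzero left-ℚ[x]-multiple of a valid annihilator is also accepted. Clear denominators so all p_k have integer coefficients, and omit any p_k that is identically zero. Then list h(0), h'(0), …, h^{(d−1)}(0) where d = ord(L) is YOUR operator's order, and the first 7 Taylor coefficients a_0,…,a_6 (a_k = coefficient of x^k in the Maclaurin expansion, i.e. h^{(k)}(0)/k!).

f: a_k = 2, 0, -4, 0, 4/3, 0, -8/45, …
g: a_k = -2, -2, -6, -10, -22, -42, -86, …
Product ⇒ symmetric product L₀, ord ≤ 2.
h=∫h₀ ⇒ L = L₀·Dx.
L = (4·x + 8·x^2)·Dx + (2 + 8·x)·Dx^2 + (-1 + x + 2·x^2)·Dx^3  (order 3).
h: a_k = 0, -4, -2, -4/3, -3, -68/15, -70/9, …
ICs: h(0) = 0, h′(0) = -4, h′′(0) = -4.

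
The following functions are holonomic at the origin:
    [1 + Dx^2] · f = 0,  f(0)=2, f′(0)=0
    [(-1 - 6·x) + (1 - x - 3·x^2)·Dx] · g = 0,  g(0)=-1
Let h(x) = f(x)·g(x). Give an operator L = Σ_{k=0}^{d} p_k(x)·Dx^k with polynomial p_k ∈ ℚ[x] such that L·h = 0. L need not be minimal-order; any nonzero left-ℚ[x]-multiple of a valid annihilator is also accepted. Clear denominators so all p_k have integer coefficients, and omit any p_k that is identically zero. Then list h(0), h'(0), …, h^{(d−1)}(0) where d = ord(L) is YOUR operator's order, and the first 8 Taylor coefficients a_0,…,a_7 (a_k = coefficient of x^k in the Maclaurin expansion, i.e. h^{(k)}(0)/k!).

f: a_k = 2, 0, -1, 0, 1/12, 0, -1/360, 0, …
g: a_k = -1, -1, -4, -7, -19, -40, -97, -217, …
Sym-product of L_f,L_g gives L₀ (≤ ord 2).
L = (5 + x + 3·x^2) + (2 + 12·x)·Dx + (-1 + x + 3·x^2)·Dx^2  (order 2).
h: a_k = -2, -2, -7, -13, -409/12, -877/12, -63119/360, -142049/360, …
ICs: h(0) = -2, h′(0) = -2.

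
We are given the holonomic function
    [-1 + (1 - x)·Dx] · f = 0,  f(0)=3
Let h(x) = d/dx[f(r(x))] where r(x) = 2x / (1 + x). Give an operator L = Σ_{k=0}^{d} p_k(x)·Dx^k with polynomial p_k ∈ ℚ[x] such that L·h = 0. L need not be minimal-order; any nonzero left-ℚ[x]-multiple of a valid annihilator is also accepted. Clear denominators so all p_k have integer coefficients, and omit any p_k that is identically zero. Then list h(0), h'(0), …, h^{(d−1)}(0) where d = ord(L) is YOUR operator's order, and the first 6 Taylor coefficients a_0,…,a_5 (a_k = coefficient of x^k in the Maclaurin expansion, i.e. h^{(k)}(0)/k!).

L = 2 + (-1 + x)·Dx  (order 1).
h: a_k = 6, 12, 18, 24, 30, 36, …
ICs: h(0) = 6.

f: a_k = 3, 3, 3, 3, 3, 3, …
Substitute x→r, Dx→(1/r')Dx; clear ⇒ L₀.
Derive L from L₀ (diff closure).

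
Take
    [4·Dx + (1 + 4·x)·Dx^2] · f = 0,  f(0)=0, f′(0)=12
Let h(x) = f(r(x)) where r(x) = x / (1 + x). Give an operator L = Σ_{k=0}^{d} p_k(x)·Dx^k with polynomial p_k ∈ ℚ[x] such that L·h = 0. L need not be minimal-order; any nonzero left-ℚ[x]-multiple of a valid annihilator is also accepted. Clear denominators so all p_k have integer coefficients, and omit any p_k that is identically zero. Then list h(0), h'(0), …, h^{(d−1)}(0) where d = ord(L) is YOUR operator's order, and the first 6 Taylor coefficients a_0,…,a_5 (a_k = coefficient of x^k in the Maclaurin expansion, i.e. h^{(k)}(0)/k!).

f: a_k = 0, 12, -24, 64, -192, 3072/5, …
L₀ from L_f via x↦r, Dx↦r'^{-1}Dx.
L = (6 + 10·x)·Dx + (1 + 6·x + 5·x^2)·Dx^2  (order 2).
h: a_k = 0, 12, -36, 124, -468, 9372/5, …
ICs: h(0) = 0, h′(0) = 12.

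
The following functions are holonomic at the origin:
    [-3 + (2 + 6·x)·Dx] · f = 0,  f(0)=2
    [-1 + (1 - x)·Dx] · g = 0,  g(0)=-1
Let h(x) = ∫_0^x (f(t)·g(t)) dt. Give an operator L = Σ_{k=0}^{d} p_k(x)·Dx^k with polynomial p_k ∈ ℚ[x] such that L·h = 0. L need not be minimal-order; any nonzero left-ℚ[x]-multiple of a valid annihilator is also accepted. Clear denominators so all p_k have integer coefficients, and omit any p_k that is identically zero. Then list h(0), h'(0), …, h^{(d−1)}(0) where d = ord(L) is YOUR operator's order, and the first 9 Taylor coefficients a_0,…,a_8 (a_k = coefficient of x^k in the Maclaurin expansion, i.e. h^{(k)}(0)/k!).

f: a_k = 2, 3, -9/4, 27/8, -405/64, 1701/128, -15309/512, 72171/1024, -2814669/16384, …
g: a_k = -1, -1, -1, -1, -1, -1, -1, -1, -1, …
f·g: L₀ = L_f ⊗_s L_g, ord ≤ 1·1.
h=∫₀ˣh₀: take L = L₀·Dx.
L = (5 + 3·x)·Dx + (-2 - 4·x + 6·x^2)·Dx^2  (order 2).
h: a_k = 0, -2, -5/2, -11/12, -49/32, 13/320, -1675/768, 8609/3584, -54953/8192, …
ICs: h(0) = 0, h′(0) = -2.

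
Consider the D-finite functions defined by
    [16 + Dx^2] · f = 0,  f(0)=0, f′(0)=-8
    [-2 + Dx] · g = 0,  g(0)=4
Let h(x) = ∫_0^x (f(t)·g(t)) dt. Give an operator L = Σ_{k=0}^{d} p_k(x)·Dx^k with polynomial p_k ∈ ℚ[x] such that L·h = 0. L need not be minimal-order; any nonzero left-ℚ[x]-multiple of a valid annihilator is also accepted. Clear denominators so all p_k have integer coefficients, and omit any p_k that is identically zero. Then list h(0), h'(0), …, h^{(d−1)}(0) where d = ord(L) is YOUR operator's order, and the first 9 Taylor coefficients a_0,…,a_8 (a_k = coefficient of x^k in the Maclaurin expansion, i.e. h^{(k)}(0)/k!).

L = 20·Dx - 4·Dx^2 + Dx^3  (order 3).
h: a_k = 0, 0, -16, -64/3, 16/3, 128/5, 608/45, -1408/315, -2224/315, …
ICs: h(0) = 0, h′(0) = 0, h′′(0) = -32.

f: a_k = 0, -8, 0, 64/3, 0, -256/15, 0, 2048/315, 0, …
g: a_k = 4, 8, 8, 16/3, 8/3, 16/15, 16/45, 32/315, 8/315, …
Product ⇒ symmetric product L₀, ord ≤ 2.
Integrate: L := L₀·Dx.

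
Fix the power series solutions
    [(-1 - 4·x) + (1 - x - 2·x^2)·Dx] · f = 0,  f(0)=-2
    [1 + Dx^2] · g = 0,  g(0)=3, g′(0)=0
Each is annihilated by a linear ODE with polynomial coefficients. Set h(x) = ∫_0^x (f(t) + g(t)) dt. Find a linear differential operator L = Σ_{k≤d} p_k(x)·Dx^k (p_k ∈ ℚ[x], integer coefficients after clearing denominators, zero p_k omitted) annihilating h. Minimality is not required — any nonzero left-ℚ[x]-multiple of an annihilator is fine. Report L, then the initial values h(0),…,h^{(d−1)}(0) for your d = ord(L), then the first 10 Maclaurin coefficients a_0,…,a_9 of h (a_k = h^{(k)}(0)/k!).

L = (31 + 146·x + 133·x^2 + 184·x^3 + 20·x^4 + 16·x^5)·Dx + (-7 - 3·x + 3·x^2 + 37·x^3 + 42·x^4 + 12·x^5 + 8·x^6)·Dx^2 + (31 + 146·x + 133·x^2 + 184·x^3 + 20·x^4 + 16·x^5)·Dx^3 + (-7 - 3·x + 3·x^2 + 37·x^3 + 42·x^4 + 12·x^5 + 8·x^6)·Dx^4  (order 4).
h: a_k = 0, 1, -1, -5/2, -5/2, -35/8, -7, -20641/1680, -85/4, -4596479/120960, …
ICs: h(0) = 0, h′(0) = 1, h′′(0) = -2, h′′′(0) = -15.

f: a_k = -2, -2, -6, -10, -22, -42, -86, -170, -342, -682, …
g: a_k = 3, 0, -3/2, 0, 1/8, 0, -1/240, 0, 1/13440, 0, …
Weyl lclm of L_f,L_g ⇒ L₀ (ord ≤ 3).
∫: right-multiply L₀ by Dx.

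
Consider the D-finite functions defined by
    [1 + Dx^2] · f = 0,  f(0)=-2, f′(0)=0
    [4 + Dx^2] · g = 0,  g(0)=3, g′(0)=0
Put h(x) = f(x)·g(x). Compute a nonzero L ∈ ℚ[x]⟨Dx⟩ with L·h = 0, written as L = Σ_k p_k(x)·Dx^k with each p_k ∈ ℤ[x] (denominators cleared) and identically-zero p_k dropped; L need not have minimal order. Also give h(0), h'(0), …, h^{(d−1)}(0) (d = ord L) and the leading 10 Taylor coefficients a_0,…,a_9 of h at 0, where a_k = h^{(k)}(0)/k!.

f: a_k = -2, 0, 1, 0, -1/12, 0, 1/360, 0, -1/20160, 0, …
g: a_k = 3, 0, -6, 0, 2, 0, -4/15, 0, 2/105, 0, …
h₀=f·g: eliminate ⇒ L₀, order ≤ 2·2.
L = 9 + 10·Dx^2 + Dx^4  (order 4).
h: a_k = -6, 0, 15, 0, -41/4, 0, 73/24, 0, -3281/6720, 0, …
ICs: h(0) = -6, h′(0) = 0, h′′(0) = 30, h′′′(0) = 0.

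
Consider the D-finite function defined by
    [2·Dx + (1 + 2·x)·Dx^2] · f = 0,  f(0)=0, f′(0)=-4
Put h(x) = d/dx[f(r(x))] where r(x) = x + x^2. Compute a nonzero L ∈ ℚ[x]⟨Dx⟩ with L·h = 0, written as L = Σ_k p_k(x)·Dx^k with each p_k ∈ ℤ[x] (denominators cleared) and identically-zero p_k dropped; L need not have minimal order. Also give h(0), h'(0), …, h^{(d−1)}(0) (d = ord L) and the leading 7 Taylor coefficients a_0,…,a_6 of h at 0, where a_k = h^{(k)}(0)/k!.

L = (4·x + 4·x^2) + (1 + 4·x + 6·x^2 + 4·x^3)·Dx  (order 1).
h: a_k = -4, 0, 8, -16, 16, 0, -32, …
ICs: h(0) = -4.

f: a_k = 0, -4, 4, -16/3, 8, -64/5, 64/3, …
L₀ from L_f via x↦r, Dx↦r'^{-1}Dx.
h=h₀': d/dx-closure on L₀ ⇒ L.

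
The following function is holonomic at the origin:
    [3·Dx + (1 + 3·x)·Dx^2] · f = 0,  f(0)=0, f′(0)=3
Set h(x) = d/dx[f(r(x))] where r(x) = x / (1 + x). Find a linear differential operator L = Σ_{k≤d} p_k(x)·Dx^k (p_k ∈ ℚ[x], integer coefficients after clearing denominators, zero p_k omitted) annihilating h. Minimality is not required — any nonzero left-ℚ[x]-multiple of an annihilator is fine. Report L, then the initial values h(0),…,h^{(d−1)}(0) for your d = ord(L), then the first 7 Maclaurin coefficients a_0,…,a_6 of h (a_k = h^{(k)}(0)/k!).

L = (5 + 8·x) + (1 + 5·x + 4·x^2)·Dx  (order 1).
h: a_k = 3, -15, 63, -255, 1023, -4095, 16383, …
ICs: h(0) = 3.

f: a_k = 0, 3, -9/2, 9, -81/4, 243/5, -243/2, …
f∘r: x↦r, Dx↦Dx/r' in L_f ⇒ L₀.
Derive L from L₀ (diff closure).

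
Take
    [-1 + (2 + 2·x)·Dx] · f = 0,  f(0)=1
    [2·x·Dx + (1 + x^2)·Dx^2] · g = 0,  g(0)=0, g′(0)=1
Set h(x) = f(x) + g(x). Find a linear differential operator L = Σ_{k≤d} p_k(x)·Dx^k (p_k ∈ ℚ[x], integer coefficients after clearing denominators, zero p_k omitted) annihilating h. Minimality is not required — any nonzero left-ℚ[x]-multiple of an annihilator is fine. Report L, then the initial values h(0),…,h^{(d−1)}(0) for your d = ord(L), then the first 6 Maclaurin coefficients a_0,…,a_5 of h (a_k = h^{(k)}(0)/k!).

L = (-4 - 10·x + 12·x^2 + 6·x^3)·Dx + (-11 - 16·x + 10·x^2 + 48·x^3 + 21·x^4)·Dx^2 + (-2 + 6·x + 12·x^2 + 12·x^3 + 14·x^4 + 6·x^5)·Dx^3  (order 3).
h: a_k = 1, 3/2, -1/8, -13/48, -5/128, 291/1280, …
ICs: h(0) = 1, h′(0) = 3/2, h′′(0) = -1/4.

f: a_k = 1, 1/2, -1/8, 1/16, -5/128, 7/256, …
g: a_k = 0, 1, 0, -1/3, 0, 1/5, …
Weyl lclm of L_f,L_g ⇒ L₀ (ord ≤ 3).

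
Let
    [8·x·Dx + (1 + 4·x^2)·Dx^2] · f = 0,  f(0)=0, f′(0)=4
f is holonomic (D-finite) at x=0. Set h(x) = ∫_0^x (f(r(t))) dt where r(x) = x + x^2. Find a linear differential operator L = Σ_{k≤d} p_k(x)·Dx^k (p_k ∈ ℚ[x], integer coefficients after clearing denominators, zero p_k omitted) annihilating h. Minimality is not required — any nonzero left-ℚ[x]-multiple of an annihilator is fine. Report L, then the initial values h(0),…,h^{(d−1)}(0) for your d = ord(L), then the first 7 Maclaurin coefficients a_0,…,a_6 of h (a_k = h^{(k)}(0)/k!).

L = (-2 + 8·x + 32·x^2 + 48·x^3 + 24·x^4)·Dx^2 + (1 + 2·x + 4·x^2 + 16·x^3 + 20·x^4 + 8·x^5)·Dx^3  (order 3).
h: a_k = 0, 0, 2, 4/3, -4/3, -16/5, -8/15, …
ICs: h(0) = 0, h′(0) = 0, h′′(0) = 4.

f: a_k = 0, 4, 0, -16/3, 0, 64/5, 0, …
L₀ from L_f via x↦r, Dx↦r'^{-1}Dx.
h=∫₀ˣh₀: take L = L₀·Dx.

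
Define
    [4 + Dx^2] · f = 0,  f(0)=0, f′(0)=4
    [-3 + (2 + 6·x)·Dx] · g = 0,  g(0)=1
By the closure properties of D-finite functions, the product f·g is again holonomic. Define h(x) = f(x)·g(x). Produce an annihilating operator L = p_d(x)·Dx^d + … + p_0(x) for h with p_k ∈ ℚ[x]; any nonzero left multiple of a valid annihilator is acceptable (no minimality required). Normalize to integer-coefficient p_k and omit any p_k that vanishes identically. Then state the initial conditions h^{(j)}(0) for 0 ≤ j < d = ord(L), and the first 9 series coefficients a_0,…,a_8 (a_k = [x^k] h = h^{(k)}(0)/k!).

L = (43 + 96·x + 144·x^2) + (-12 - 36·x)·Dx + (4 + 24·x + 36·x^2)·Dx^2  (order 2).
h: a_k = 0, 4, 6, -43/6, 11/4, -4379/480, 7321/320, -838883/16128, 6669683/53760, …
ICs: h(0) = 0, h′(0) = 4.

f: a_k = 0, 4, 0, -8/3, 0, 8/15, 0, -16/315, 0, …
g: a_k = 1, 3/2, -9/8, 27/16, -405/128, 1701/256, -15309/1024, 72171/2048, -2814669/32768, …
h₀=f·g: eliminate ⇒ L₀, order ≤ 2·1.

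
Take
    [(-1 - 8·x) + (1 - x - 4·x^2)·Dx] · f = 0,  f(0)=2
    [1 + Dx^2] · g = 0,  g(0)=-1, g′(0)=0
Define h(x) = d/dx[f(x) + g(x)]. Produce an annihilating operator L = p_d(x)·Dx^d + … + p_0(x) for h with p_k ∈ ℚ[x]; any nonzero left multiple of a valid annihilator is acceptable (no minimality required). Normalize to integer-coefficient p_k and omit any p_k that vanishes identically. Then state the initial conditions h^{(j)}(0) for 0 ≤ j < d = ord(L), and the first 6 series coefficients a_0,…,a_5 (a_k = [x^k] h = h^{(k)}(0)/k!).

f: a_k = 2, 2, 10, 18, 58, 130, …
g: a_k = -1, 0, 1/2, 0, -1/24, 0, …
Sum ⇒ L₀ = lclm(L_f,L_g) in ℚ(x)⟨Dx⟩.
Differentiate: ansatz ord ≤ ord L₀ ⇒ L.
L = (706 + 4324·x + 19178·x^2 + 15080·x^3 + 30400·x^4 + 1152·x^5 + 1536·x^6) + (-55 - 431·x + 153·x^2 + 1009·x^3 + 3620·x^4 + 5904·x^5 + 448·x^6 + 512·x^7)·Dx + (706 + 4324·x + 19178·x^2 + 15080·x^3 + 30400·x^4 + 1152·x^5 + 1536·x^6)·Dx^2 + (-55 - 431·x + 153·x^2 + 1009·x^3 + 3620·x^4 + 5904·x^5 + 448·x^6 + 512·x^7)·Dx^3  (order 3).
h: a_k = 2, 21, 54, 1391/6, 650, 260641/120, …
ICs: h(0) = 2, h′(0) = 21, h′′(0) = 108.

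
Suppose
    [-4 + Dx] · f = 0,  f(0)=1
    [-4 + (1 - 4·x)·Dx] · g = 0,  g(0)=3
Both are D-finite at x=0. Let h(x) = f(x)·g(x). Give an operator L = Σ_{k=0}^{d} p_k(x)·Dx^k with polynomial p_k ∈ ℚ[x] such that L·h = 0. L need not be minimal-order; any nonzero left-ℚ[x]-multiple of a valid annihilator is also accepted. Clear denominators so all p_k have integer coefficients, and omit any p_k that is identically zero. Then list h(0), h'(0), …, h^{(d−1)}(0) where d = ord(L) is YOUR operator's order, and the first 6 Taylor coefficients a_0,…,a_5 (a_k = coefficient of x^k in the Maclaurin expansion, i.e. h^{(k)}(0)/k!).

f: a_k = 1, 4, 8, 32/3, 32/3, 128/15, …
g: a_k = 3, 12, 48, 192, 768, 3072, …
f·g: L₀ = L_f ⊗_s L_g, ord ≤ 1·1.
L = (8 - 16·x) + (-1 + 4·x)·Dx  (order 1).
h: a_k = 3, 24, 120, 512, 2080, 41728/5, …
ICs: h(0) = 3.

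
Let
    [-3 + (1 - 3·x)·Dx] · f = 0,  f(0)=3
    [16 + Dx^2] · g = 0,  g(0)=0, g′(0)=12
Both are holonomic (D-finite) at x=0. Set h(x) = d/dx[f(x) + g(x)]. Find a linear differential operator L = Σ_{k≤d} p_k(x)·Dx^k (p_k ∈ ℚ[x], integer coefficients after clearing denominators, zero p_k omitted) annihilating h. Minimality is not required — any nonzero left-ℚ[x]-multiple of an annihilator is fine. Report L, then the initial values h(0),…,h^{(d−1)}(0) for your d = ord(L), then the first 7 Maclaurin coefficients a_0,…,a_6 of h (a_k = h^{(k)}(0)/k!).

f: a_k = 3, 9, 27, 81, 243, 729, 2187, …
g: a_k = 0, 12, 0, -32, 0, 128/5, 0, …
Sum ⇒ L₀ = lclm(L_f,L_g) in ℚ(x)⟨Dx⟩.
h₀' ⇒ L via d/dx closure of L₀.
L = (5952 - 4608·x + 6912·x^2) + (-560 + 2448·x - 3456·x^2 + 3456·x^3)·Dx + (372 - 288·x + 432·x^2)·Dx^2 + (-35 + 153·x - 216·x^2 + 216·x^3)·Dx^3  (order 3).
h: a_k = 21, 54, 147, 972, 3773, 13122, 687881/15, …
ICs: h(0) = 21, h′(0) = 54, h′′(0) = 294.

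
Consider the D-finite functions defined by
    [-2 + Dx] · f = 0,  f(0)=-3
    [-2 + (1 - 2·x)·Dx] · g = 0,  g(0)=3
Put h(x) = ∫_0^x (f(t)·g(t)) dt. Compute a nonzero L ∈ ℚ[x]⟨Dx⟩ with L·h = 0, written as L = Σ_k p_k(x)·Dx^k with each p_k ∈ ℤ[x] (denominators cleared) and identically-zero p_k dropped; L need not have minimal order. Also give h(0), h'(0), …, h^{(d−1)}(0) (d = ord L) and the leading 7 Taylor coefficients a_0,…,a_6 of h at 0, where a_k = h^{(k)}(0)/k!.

L = (4 - 4·x)·Dx + (-1 + 2·x)·Dx^2  (order 2).
h: a_k = 0, -9, -18, -30, -48, -78, -652/5, …
ICs: h(0) = 0, h′(0) = -9.

f: a_k = -3, -6, -6, -4, -2, -4/5, -4/15, …
g: a_k = 3, 6, 12, 24, 48, 96, 192, …
h₀=f·g: eliminate ⇒ L₀, order ≤ 1·1.
h=∫h₀ ⇒ L = L₀·Dx.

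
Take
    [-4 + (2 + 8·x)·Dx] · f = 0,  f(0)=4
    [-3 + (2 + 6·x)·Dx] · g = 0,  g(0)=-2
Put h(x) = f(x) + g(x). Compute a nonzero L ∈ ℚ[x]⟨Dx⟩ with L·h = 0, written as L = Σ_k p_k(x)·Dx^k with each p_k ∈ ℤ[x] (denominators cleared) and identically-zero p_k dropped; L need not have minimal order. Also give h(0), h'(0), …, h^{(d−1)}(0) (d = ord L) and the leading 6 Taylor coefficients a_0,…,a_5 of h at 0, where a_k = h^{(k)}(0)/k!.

f: a_k = 4, 8, -8, 16, -40, 112, …
g: a_k = -2, -3, 9/4, -27/8, 405/64, -1701/128, …
Sum ⇒ L₀ = lclm(L_f,L_g) in ℚ(x)⟨Dx⟩.
L = -6 + (7 + 24·x)·Dx + (2 + 14·x + 24·x^2)·Dx^2  (order 2).
h: a_k = 2, 5, -23/4, 101/8, -2155/64, 12635/128, …
ICs: h(0) = 2, h′(0) = 5.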